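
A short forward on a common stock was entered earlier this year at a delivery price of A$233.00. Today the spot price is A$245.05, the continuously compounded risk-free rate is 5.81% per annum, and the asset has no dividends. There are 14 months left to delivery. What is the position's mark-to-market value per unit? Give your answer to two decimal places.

Current fair forward for the remaining 14 months: F = S·e^(r·T), r = 0.0581
F = 245.05 · e^(0.0581 × 14/12) = 245.05 × 1.070133 = 262.2361
Value of long forward = (F − K)·e^(−rT) = (262.2361 − 233.00) · e^(−0.0581·14/12)
= 29.2361 × 0.934463 = 27.32
Short position value = −(long value) = -A$27.32

-A$27.32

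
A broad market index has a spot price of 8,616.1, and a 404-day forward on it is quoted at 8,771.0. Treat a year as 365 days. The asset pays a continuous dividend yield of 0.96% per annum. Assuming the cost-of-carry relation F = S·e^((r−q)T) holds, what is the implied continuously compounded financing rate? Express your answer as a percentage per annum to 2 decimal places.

From F = S·e^((r−q)T): (r − q) = ln(F/S)/T
ln(8771.0/8616.1) = ln(1.017978) = 0.017818
(r − q) = 0.017818 / (404/365) = 0.016098
r = ln(F/S)/T + q = 0.016098 + 0.0096 = 0.025698
r = 2.57%

2.57%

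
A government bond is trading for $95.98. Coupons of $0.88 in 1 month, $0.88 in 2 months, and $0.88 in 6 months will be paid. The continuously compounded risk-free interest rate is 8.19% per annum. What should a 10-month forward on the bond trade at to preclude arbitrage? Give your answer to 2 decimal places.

PV(coupons) I = 0.88·e^(−0.0819·1/12) + 0.88·e^(−0.0819·2/12) + 0.88·e^(−0.0819·6/12)
I = 0.8740 + 0.8681 + 0.8447 = 2.5868
F = (S − I)·e^(rT) = (95.98 − 2.5868) · e^(0.0819·10/12)
= 93.3932 · e^0.068250 = 93.3932 × 1.070633 = $99.99

$99.99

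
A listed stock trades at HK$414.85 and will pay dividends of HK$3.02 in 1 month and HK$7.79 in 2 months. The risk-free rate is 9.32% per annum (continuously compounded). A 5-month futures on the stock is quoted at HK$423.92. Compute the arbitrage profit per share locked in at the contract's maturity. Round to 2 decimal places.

PV(dividends) I = 3.02·e^(−0.0932·1/12) + 7.79·e^(−0.0932·2/12) = 10.6666
Fair futures F* = (S − I)·e^(rT) = (414.85 − 10.6666)·e^0.038833 = 404.1834 × 1.039597 = 420.1879
Market HK$423.92 > fair 420.1879: forward overpriced → cash-and-carry (borrow at r, buy the stock and collect the dividends, short the forward).
Profit at T = |F_mkt − F*| = |423.92 − 420.1879| = HK$3.73 per share

HK$3.73 per share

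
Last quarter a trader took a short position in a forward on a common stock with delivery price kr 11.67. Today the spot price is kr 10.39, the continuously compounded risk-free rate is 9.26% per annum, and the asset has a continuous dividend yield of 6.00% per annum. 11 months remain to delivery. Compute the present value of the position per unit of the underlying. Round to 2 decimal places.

Current fair forward for the remaining 11 months: F = S·e^((r − q)·T), (r − q) = 0.0926 − 0.0600 = 0.0326
F = 10.39 · e^(0.0326 × 11/12) = 10.39 × 1.030334 = 10.7052
Value of long forward = (F − K)·e^(−rT) = (10.7052 − 11.67) · e^(−0.0926·11/12)
= -0.9648 × 0.918619 = -0.89
Short position value = −(long value) = kr 0.89

kr 0.89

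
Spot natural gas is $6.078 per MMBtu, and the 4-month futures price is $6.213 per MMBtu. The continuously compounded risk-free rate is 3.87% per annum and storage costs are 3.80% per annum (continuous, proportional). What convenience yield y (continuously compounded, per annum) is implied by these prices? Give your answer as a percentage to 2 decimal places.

1.08%

F = S·e^((r+u−y)T) ⇒ (r+u−y) = ln(F/S)/T
ln(6.213/6.078) = 0.021968; /T ⇒ 0.065904
y = r + u − ln(F/S)/T = 0.0387 + 0.0380 − 0.065904 = 0.010796
y = 1.08%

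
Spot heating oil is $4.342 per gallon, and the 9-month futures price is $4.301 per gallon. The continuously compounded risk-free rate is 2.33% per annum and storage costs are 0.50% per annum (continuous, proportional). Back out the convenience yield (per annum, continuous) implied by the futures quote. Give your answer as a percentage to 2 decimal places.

4.10%

F = S·e^((r+u−y)T) ⇒ (r+u−y) = ln(F/S)/T
ln(4.301/4.342) = -0.009488; /T ⇒ -0.012651
y = r + u − ln(F/S)/T = 0.0233 + 0.0050 + 0.012651 = 0.040951
y = 4.10%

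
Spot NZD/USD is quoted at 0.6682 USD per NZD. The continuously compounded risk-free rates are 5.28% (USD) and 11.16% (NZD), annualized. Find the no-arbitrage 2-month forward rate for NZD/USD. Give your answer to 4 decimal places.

0.6617

F = S·e^((r_USD − r_NZD)T) = 0.6682 · e^((0.0528 − 0.1116) × 2/12)
= 0.6682 · e^-0.009800 = 0.6682 × 0.990248
F = 0.6617 USD per NZD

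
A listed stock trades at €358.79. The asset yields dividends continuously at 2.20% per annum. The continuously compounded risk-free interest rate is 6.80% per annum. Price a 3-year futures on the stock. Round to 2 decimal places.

€411.88

F = S·e^((r − q)T) = 358.79 · e^((0.0680 − 0.0220) × 3)
= 358.79 · e^0.138000 = 358.79 × 1.147976
F = €411.88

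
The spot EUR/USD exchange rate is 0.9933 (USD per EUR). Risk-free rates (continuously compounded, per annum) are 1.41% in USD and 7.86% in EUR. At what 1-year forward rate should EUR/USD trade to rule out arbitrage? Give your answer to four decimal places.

0.9313

F = S·e^((r_USD − r_EUR)T) = 0.9933 · e^((0.0141 − 0.0786) × 12/12)
= 0.9933 · e^-0.064500 = 0.9933 × 0.937536
F = 0.9313 USD per EUR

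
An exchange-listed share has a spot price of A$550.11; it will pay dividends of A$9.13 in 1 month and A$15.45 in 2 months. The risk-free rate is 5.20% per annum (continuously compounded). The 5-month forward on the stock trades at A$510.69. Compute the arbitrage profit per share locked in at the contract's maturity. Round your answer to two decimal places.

PV(dividends) I = 9.13·e^(−0.0520·1/12) + 15.45·e^(−0.0520·2/12) = 24.4072
Fair forward F* = (S − I)·e^(rT) = (550.11 − 24.4072)·e^0.021667 = 525.7028 × 1.021903 = 537.2173
Market A$510.69 < fair 537.2173: forward underpriced → reverse cash-and-carry (short the stock, invest proceeds at r, pay the dividends, go long the forward).
Profit at T = |F_mkt − F*| = |510.69 − 537.2173| = A$26.53 per share

A$26.53 per share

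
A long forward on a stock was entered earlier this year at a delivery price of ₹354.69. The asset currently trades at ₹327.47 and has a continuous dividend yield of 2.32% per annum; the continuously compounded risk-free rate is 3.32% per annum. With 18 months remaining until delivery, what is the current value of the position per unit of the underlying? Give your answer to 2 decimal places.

Current fair forward for the remaining 18 months: F = S·e^((r − q)·T), (r − q) = 0.0332 − 0.0232 = 0.0100
F = 327.47 · e^(0.0100 × 18/12) = 327.47 × 1.015113 = 332.4191
Value of long forward = (F − K)·e^(−rT) = (332.4191 − 354.69) · e^(−0.0332·18/12)
= -22.2709 × 0.951420 = -21.19

-₹21.19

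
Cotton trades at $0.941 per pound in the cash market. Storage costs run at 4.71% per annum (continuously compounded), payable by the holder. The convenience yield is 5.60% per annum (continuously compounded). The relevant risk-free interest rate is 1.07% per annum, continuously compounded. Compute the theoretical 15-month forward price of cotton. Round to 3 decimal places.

Net carry = r + u − y = 0.0107 + 0.0471 − 0.0560 = 0.0018
F = S·e^((r+u−y)T) = 0.941 · e^(0.0018 × 15/12) = 0.941 · e^0.002250
= 0.941 × 1.002253 = $0.943 per pound

$0.943 per pound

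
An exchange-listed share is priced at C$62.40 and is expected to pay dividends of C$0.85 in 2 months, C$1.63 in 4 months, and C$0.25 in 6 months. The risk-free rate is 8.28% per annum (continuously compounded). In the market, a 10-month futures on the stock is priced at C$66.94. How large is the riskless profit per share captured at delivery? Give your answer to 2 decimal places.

PV(dividends) I = 0.85·e^(−0.0828·2/12) + 1.63·e^(−0.0828·4/12) + 0.25·e^(−0.0828·6/12) = 2.6638
Fair futures F* = (S − I)·e^(rT) = (62.40 − 2.6638)·e^0.069000 = 59.7362 × 1.071436 = 64.0035
Market C$66.94 > fair 64.0035: forward overpriced → cash-and-carry (borrow at r, buy the stock and collect the dividends, short the forward).
Profit at T = |F_mkt − F*| = |66.94 − 64.0035| = C$2.94 per share

C$2.94 per share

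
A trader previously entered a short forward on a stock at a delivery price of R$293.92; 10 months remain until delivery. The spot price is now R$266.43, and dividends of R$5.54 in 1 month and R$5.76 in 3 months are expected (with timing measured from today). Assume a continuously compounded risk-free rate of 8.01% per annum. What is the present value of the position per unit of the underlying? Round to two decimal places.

PV(remaining dividends) I = 5.54·e^(−0.0801·1/12) + 5.76·e^(−0.0801·3/12) = 11.1489
Current forward F = (S − I)·e^(rT) = (266.43 − 11.1489)·e^(0.0801·10/12) = 255.2811 × 1.069028 = 272.9026
Value (long) = (F − K)·e^(−rT) = (272.9026 − 293.92) × 0.935429 = -19.6603
Short position value = −(long value) = R$19.66

R$19.66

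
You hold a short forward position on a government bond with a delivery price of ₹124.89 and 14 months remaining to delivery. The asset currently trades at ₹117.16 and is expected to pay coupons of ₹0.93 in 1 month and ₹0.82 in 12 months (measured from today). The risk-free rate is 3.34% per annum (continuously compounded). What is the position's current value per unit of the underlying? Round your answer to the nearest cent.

₹4.68

PV(remaining coupons) I = 0.93·e^(−0.0334·1/12) + 0.82·e^(−0.0334·12/12) = 1.7205
Current forward F = (S − I)·e^(rT) = (117.16 − 1.7205)·e^(0.0334·14/12) = 115.4395 × 1.039736 = 120.0266
Value (long) = (F − K)·e^(−rT) = (120.0266 − 124.89) × 0.961783 = -4.6775
Short position value = −(long value) = ₹4.68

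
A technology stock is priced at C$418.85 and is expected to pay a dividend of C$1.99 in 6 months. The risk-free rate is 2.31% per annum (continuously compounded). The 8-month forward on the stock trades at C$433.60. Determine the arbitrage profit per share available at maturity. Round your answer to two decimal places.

PV(dividends) I = 1.99·e^(−0.0231·6/12) = 1.9671
Fair forward F* = (S − I)·e^(rT) = (418.85 − 1.9671)·e^0.015400 = 416.8829 × 1.015519 = 423.3525
Market C$433.60 > fair 423.3525: forward overpriced → cash-and-carry (borrow at r, buy the stock and collect the dividends, short the forward).
Profit at T = |F_mkt − F*| = |433.60 − 423.3525| = C$10.25 per share

C$10.25 per share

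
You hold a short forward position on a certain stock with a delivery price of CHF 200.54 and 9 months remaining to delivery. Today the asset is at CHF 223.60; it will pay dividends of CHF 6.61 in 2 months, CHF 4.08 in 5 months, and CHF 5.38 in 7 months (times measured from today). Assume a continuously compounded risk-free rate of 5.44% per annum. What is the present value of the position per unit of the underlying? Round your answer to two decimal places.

-CHF 15.33

PV(remaining dividends) I = 6.61·e^(−0.0544·2/12) + 4.08·e^(−0.0544·5/12) + 5.38·e^(−0.0544·7/12) = 15.7509
Current forward F = (S − I)·e^(rT) = (223.60 − 15.7509)·e^(0.0544·9/12) = 207.8491 × 1.041644 = 216.5048
Value (long) = (F − K)·e^(−rT) = (216.5048 − 200.54) × 0.960021 = 15.3265
Short position value = −(long value) = -CHF 15.33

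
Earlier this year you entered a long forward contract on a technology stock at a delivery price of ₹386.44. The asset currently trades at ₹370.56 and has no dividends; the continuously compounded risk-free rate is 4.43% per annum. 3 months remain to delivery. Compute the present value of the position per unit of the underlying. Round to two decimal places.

-₹11.62

Current fair forward for the remaining 3 months: F = S·e^(r·T), r = 0.0443
F = 370.56 · e^(0.0443 × 3/12) = 370.56 × 1.011137 = 374.6869
Value of long forward = (F − K)·e^(−rT) = (374.6869 − 386.44) · e^(−0.0443·3/12)
= -11.7531 × 0.988986 = -11.62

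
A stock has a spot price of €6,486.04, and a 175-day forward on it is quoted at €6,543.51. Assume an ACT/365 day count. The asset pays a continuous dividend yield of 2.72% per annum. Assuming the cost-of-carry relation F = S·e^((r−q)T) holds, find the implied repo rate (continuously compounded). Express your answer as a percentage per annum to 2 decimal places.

From F = S·e^((r−q)T): (r − q) = ln(F/S)/T
ln(6543.51/6486.04) = ln(1.008861) = 0.008822
(r − q) = 0.008822 / (175/365) = 0.018400
r = ln(F/S)/T + q = 0.018400 + 0.0272 = 0.045600
r = 4.56%

4.56%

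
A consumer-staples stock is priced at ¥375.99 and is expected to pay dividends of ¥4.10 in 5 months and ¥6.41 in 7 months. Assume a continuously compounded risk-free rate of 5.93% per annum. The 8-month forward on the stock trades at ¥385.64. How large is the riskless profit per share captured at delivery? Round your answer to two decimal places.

PV(dividends) I = 4.10·e^(−0.0593·5/12) + 6.41·e^(−0.0593·7/12) = 10.1920
Fair forward F* = (S − I)·e^(rT) = (375.99 − 10.1920)·e^0.039533 = 365.7980 × 1.040325 = 380.5488
Market ¥385.64 > fair 380.5488: forward overpriced → cash-and-carry (borrow at r, buy the stock and collect the dividends, short the forward).
Profit at T = |F_mkt − F*| = |385.64 − 380.5488| = ¥5.09 per share

¥5.09 per share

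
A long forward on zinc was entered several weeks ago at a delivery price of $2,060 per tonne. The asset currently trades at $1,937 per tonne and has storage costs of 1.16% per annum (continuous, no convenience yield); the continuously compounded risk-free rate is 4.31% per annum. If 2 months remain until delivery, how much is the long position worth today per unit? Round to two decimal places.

Current fair forward for the remaining 2 months: F = S·e^((r + u)·T), (r + u) = 0.0431 + 0.0116 = 0.0547
F = 1937 · e^(0.0547 × 2/12) = 1937 × 1.00915835 = 1954.7397
Value of long forward = (F − K)·e^(−rT) = (1954.7397 − 2060) · e^(−0.0431·2/12)
= -105.2603 × 0.99284241 = -104.51

-$104.51 per tonne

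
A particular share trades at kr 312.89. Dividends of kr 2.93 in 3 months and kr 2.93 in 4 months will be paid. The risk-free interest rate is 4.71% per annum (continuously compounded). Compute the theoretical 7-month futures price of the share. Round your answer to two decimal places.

kr 315.66

PV(dividends) I = 2.93·e^(−0.0471·3/12) + 2.93·e^(−0.0471·4/12)
I = 2.8957 + 2.8844 = 5.7801
F = (S − I)·e^(rT) = (312.89 − 5.7801) · e^(0.0471·7/12)
= 307.1099 · e^0.027475 = 307.1099 × 1.027856 = kr 315.66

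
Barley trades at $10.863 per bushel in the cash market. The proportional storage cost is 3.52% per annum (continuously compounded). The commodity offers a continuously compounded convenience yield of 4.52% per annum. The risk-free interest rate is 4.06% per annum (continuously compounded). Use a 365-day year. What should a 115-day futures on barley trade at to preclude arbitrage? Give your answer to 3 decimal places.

$10.968 per bushel

Net carry = r + u − y = 0.0406 + 0.0352 − 0.0452 = 0.0306
F = S·e^((r+u−y)T) = 10.863 · e^(0.0306 × 115/365) = 10.863 · e^0.009641
= 10.863 × 1.009688 = $10.968 per bushel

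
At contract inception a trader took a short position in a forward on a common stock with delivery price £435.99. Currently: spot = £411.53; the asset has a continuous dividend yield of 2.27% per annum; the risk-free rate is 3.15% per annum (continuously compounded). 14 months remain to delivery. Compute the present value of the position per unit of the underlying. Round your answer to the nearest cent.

Current fair forward for the remaining 14 months: F = S·e^((r − q)·T), (r − q) = 0.0315 − 0.0227 = 0.0088
F = 411.53 · e^(0.0088 × 14/12) = 411.53 × 1.010320 = 415.7770
Value of long forward = (F − K)·e^(−rT) = (415.7770 − 435.99) · e^(−0.0315·14/12)
= -20.2130 × 0.963917 = -19.48
Short position value = −(long value) = £19.48

£19.48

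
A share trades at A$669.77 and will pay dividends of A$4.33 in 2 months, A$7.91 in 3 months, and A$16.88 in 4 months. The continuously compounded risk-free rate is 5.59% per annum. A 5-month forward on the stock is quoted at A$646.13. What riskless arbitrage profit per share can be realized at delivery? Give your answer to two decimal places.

A$10.09 per share

PV(dividends) I = 4.33·e^(−0.0559·2/12) + 7.91·e^(−0.0559·3/12) + 16.88·e^(−0.0559·4/12) = 28.6585
Fair forward F* = (S − I)·e^(rT) = (669.77 − 28.6585)·e^0.023292 = 641.1115 × 1.023565 = 656.2193
Market A$646.13 < fair 656.2193: forward underpriced → reverse cash-and-carry (short the stock, invest proceeds at r, pay the dividends, go long the forward).
Profit at T = |F_mkt − F*| = |646.13 − 656.2193| = A$10.09 per share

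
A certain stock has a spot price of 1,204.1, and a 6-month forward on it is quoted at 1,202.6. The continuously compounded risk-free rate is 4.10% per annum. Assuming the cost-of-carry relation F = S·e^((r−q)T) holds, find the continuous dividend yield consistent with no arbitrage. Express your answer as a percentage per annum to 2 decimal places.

From F = S·e^((r−q)T): (r − q) = ln(F/S)/T
ln(1202.6/1204.1) = ln(0.998754) = -0.001247
(r − q) = -0.001247 / (6/12) = -0.002494
q = r − ln(F/S)/T = 0.0410 + 0.002494 = 0.043494
q = 4.35%

4.35%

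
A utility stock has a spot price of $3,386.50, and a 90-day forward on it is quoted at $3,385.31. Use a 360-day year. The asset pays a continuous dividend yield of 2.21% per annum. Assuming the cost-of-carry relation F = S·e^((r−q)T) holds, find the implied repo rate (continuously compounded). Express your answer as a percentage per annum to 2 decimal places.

2.07%

From F = S·e^((r−q)T): (r − q) = ln(F/S)/T
ln(3385.31/3386.50) = ln(0.999649) = -0.000351
(r − q) = -0.000351 / (90/360) = -0.001404
r = ln(F/S)/T + q = -0.001404 + 0.0221 = 0.020696
r = 2.07%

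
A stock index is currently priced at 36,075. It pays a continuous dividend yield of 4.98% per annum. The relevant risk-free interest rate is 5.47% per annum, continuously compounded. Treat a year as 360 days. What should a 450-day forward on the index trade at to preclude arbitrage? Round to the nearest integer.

F = S·e^((r − q)T) = 36075 · e^((0.0547 − 0.0498) × 450/360)
= 36075 · e^0.006125 = 36075 × 1.006144
F = 36,297

36,297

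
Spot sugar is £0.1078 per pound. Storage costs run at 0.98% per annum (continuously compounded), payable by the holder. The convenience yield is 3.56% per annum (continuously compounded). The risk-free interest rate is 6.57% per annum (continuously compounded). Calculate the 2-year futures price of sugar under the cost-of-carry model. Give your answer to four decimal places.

Net carry = r + u − y = 0.0657 + 0.0098 − 0.0356 = 0.0399
F = S·e^((r+u−y)T) = 0.1078 · e^(0.0399 × 2) = 0.1078 · e^0.079800
= 0.1078 × 1.083070 = £0.1168 per pound

£0.1168 per pound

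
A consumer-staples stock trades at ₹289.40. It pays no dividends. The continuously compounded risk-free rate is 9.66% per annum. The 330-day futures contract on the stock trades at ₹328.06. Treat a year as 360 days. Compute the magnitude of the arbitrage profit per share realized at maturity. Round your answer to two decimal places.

₹11.86 per share

Fair futures: F* = S·e^(carry·T), with carry = r = 0.0966
F* = 289.40 · e^(0.0966 × 330/360) = 289.40 · e^0.088550 = 289.40 × 1.092589 = ₹316.1953
Market ₹328.06 > fair ₹316.1953: forward overpriced → cash-and-carry (buy spot, short the forward).
At maturity, profit = |F_mkt − F*| = |328.06 − 316.1953| = ₹11.86 per share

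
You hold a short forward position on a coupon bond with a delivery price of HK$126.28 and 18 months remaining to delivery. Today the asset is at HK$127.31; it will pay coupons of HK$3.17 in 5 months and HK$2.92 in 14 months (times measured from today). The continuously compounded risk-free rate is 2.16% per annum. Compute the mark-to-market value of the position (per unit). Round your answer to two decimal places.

HK$0.93

PV(remaining coupons) I = 3.17·e^(−0.0216·5/12) + 2.92·e^(−0.0216·14/12) = 5.9889
Current forward F = (S − I)·e^(rT) = (127.31 − 5.9889)·e^(0.0216·18/12) = 121.3211 × 1.032931 = 125.3163
Value (long) = (F − K)·e^(−rT) = (125.3163 − 126.28) × 0.968119 = -0.9330
Short position value = −(long value) = HK$0.93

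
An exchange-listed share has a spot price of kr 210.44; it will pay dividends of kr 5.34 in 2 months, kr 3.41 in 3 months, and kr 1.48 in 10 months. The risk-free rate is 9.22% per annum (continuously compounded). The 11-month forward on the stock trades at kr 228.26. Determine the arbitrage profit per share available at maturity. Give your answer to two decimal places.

kr 10.10 per share

PV(dividends) I = 5.34·e^(−0.0922·2/12) + 3.41·e^(−0.0922·3/12) + 1.48·e^(−0.0922·10/12) = 9.9614
Fair forward F* = (S − I)·e^(rT) = (210.44 − 9.9614)·e^0.084517 = 200.4786 × 1.088191 = 218.1590
Market kr 228.26 > fair 218.1590: forward overpriced → cash-and-carry (borrow at r, buy the stock and collect the dividends, short the forward).
Profit at T = |F_mkt − F*| = |228.26 − 218.1590| = kr 10.10 per share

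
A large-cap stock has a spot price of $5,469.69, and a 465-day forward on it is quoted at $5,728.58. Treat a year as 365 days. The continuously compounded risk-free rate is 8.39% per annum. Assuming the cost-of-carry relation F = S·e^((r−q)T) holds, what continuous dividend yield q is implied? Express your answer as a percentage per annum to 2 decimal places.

From F = S·e^((r−q)T): (r − q) = ln(F/S)/T
ln(5728.58/5469.69) = ln(1.047332) = 0.046246
(r − q) = 0.046246 / (465/365) = 0.036301
q = r − ln(F/S)/T = 0.0839 − 0.036301 = 0.047599
q = 4.76%

4.76%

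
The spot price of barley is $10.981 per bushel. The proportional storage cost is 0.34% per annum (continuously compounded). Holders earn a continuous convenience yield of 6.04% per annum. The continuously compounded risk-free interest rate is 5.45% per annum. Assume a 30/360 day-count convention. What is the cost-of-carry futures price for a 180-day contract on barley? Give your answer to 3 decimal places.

Net carry = r + u − y = 0.0545 + 0.0034 − 0.0604 = -0.0025
F = S·e^((r+u−y)T) = 10.981 · e^(-0.0025 × 180/360) = 10.981 · e^-0.001250
= 10.981 × 0.998751 = $10.967 per bushel

$10.967 per bushel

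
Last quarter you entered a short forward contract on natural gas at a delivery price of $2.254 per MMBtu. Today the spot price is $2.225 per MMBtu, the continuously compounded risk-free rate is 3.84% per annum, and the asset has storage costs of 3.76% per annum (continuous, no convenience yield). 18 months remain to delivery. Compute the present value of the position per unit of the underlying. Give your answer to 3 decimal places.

-$0.226 per MMBtu

Current fair forward for the remaining 18 months: F = S·e^((r + u)·T), (r + u) = 0.0384 + 0.0376 = 0.0760
F = 2.225 · e^(0.0760 × 18/12) = 2.225 × 1.120752 = 2.4937
Value of long forward = (F − K)·e^(−rT) = (2.4937 − 2.254) · e^(−0.0384·18/12)
= 0.2397 × 0.944027 = 0.226
Short position value = −(long value) = -$0.226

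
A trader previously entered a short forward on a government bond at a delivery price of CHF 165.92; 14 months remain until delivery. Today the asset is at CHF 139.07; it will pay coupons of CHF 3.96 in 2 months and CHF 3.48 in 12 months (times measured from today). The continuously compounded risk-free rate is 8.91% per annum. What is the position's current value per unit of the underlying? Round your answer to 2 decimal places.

CHF 17.55

PV(remaining coupons) I = 3.96·e^(−0.0891·2/12) + 3.48·e^(−0.0891·12/12) = 7.0850
Current forward F = (S − I)·e^(rT) = (139.07 − 7.0850)·e^(0.0891·14/12) = 131.9850 × 1.109545 = 146.4433
Value (long) = (F − K)·e^(−rT) = (146.4433 − 165.92) × 0.901270 = -17.5538
Short position value = −(long value) = CHF 17.55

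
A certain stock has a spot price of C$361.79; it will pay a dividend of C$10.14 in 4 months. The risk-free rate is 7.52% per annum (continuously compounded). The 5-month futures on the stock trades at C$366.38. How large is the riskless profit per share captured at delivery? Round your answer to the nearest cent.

C$3.28 per share

PV(dividends) I = 10.14·e^(−0.0752·4/12) = 9.8890
Fair futures F* = (S − I)·e^(rT) = (361.79 − 9.8890)·e^0.031333 = 351.9010 × 1.031829 = 363.1017
Market C$366.38 > fair 363.1017: forward overpriced → cash-and-carry (borrow at r, buy the stock and collect the dividends, short the forward).
Profit at T = |F_mkt − F*| = |366.38 − 363.1017| = C$3.28 per share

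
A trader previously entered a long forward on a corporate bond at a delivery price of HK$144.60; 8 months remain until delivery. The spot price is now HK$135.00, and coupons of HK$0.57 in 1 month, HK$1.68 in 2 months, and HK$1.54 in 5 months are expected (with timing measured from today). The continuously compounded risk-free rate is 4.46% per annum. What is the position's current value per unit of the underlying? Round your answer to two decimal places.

-HK$9.11

PV(remaining coupons) I = 0.57·e^(−0.0446·1/12) + 1.68·e^(−0.0446·2/12) + 1.54·e^(−0.0446·5/12) = 3.7471
Current forward F = (S − I)·e^(rT) = (135.00 − 3.7471)·e^(0.0446·8/12) = 131.2529 × 1.030180 = 135.2141
Value (long) = (F − K)·e^(−rT) = (135.2141 − 144.60) × 0.970704 = -9.1109
Value = -HK$9.11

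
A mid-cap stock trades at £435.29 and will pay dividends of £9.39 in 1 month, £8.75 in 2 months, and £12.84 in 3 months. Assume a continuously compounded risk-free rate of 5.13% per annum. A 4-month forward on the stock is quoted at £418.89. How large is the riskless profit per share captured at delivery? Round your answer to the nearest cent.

PV(dividends) I = 9.39·e^(−0.0513·1/12) + 8.75·e^(−0.0513·2/12) + 12.84·e^(−0.0513·3/12) = 30.7018
Fair forward F* = (S − I)·e^(rT) = (435.29 − 30.7018)·e^0.017100 = 404.5882 × 1.017247 = 411.5661
Market £418.89 > fair 411.5661: forward overpriced → cash-and-carry (borrow at r, buy the stock and collect the dividends, short the forward).
Profit at T = |F_mkt − F*| = |418.89 − 411.5661| = £7.32 per share

£7.32 per share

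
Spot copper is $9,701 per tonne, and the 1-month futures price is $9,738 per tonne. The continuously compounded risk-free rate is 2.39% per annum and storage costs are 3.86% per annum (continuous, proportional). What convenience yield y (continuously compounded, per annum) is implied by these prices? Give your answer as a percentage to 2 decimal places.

1.68%

F = S·e^((r+u−y)T) ⇒ (r+u−y) = ln(F/S)/T
ln(9738/9701) = 0.003807; /T ⇒ 0.045684
y = r + u − ln(F/S)/T = 0.0239 + 0.0386 − 0.045684 = 0.016816
y = 1.68%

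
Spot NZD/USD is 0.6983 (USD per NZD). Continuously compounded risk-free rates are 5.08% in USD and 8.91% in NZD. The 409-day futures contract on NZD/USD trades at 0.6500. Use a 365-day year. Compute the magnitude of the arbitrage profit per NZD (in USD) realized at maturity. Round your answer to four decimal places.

0.0190 per NZD (in USD)

Fair futures: F* = S·e^(carry·T), with carry = (r_USD − r_NZD) = 0.0508 − 0.0891 = -0.0383
F* = 0.6983 · e^(-0.0383 × 409/365) = 0.6983 · e^-0.042917 = 0.6983 × 0.957991 = 0.6690
Market 0.6500 < fair 0.6690: forward underpriced → reverse cash-and-carry (short spot, go long the forward).
At maturity, profit = |F_mkt − F*| = |0.6500 − 0.6690| = 0.0190 per NZD (in USD)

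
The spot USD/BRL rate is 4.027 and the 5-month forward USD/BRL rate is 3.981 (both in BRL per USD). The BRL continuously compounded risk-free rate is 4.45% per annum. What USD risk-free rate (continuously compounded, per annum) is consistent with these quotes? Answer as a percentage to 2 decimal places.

7.21%

F = S·e^((r_BRL − r_USD)T) ⇒ r_USD = r_BRL − ln(F/S)/T
ln(3.981/4.027) = -0.011489; /(5/12) = -0.027574
r_USD = 0.0445 + 0.027574 = 0.072074
r_USD = 7.21%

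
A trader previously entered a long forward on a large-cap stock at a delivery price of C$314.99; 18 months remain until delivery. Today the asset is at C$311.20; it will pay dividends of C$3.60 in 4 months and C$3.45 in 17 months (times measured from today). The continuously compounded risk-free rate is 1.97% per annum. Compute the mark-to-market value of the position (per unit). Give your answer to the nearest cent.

-C$1.55

PV(remaining dividends) I = 3.60·e^(−0.0197·4/12) + 3.45·e^(−0.0197·17/12) = 6.9315
Current forward F = (S − I)·e^(rT) = (311.20 − 6.9315)·e^(0.0197·18/12) = 304.2685 × 1.029991 = 313.3938
Value (long) = (F − K)·e^(−rT) = (313.3938 − 314.99) × 0.970882 = -1.5497
Value = -C$1.55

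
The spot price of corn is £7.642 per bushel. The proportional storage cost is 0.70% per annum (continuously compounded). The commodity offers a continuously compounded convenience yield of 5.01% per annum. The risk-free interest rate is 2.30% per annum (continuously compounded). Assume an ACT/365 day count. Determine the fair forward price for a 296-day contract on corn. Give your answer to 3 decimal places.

£7.518 per bushel

Net carry = r + u − y = 0.0230 + 0.0070 − 0.0501 = -0.0201
F = S·e^((r+u−y)T) = 7.642 · e^(-0.0201 × 296/365) = 7.642 · e^-0.016300
= 7.642 × 0.983832 = £7.518 per bushel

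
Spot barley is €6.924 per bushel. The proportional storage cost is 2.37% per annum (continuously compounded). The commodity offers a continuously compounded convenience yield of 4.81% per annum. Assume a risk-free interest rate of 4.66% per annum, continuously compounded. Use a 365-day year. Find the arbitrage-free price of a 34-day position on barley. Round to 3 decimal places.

Net carry = r + u − y = 0.0466 + 0.0237 − 0.0481 = 0.0222
F = S·e^((r+u−y)T) = 6.924 · e^(0.0222 × 34/365) = 6.924 · e^0.002068
= 6.924 × 1.002070 = €6.938 per bushel

€6.938 per bushel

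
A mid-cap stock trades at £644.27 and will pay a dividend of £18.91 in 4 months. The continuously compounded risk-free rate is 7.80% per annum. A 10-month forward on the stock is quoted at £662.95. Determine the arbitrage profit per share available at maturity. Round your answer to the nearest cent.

PV(dividends) I = 18.91·e^(−0.0780·4/12) = 18.4247
Fair forward F* = (S − I)·e^(rT) = (644.27 − 18.4247)·e^0.065000 = 625.8453 × 1.067159 = 667.8764
Market £662.95 < fair 667.8764: forward underpriced → reverse cash-and-carry (short the stock, invest proceeds at r, pay the dividends, go long the forward).
Profit at T = |F_mkt − F*| = |662.95 − 667.8764| = £4.93 per share

£4.93 per share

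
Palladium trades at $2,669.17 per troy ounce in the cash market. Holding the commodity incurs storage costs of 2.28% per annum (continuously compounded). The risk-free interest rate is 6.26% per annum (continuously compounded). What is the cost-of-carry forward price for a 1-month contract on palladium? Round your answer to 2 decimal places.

Net carry = r + u − y = 0.0626 + 0.0228 − 0.0000 = 0.0854
F = S·e^((r+u−y)T) = 2669.17 · e^(0.0854 × 1/12) = 2669.17 · e^0.00711667
= 2669.17 × 1.00714205 = $2,688.23 per troy ounce

$2,688.23 per troy ounce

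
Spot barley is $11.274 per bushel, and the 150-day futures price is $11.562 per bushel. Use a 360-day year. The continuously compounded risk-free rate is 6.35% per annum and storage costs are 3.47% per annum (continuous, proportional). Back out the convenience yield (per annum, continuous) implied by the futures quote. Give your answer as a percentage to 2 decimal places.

3.77%

F = S·e^((r+u−y)T) ⇒ (r+u−y) = ln(F/S)/T
ln(11.562/11.274) = 0.025225; /T ⇒ 0.060540
y = r + u − ln(F/S)/T = 0.0635 + 0.0347 − 0.060540 = 0.037660
y = 3.77%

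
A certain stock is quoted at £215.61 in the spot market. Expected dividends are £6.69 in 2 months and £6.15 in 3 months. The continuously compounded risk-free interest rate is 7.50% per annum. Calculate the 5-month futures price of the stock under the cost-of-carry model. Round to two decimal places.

£209.41

PV(dividends) I = 6.69·e^(−0.0750·2/12) + 6.15·e^(−0.0750·3/12)
I = 6.6069 + 6.0358 = 12.6427
F = (S − I)·e^(rT) = (215.61 − 12.6427) · e^(0.0750·5/12)
= 202.9673 · e^0.031250 = 202.9673 × 1.031743 = £209.41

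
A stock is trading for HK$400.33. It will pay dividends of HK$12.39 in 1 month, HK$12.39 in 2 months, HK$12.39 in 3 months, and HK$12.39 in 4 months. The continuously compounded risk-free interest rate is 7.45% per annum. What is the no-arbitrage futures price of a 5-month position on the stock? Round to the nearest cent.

HK$362.62

PV(dividends) I = 12.39·e^(−0.0745·1/12) + 12.39·e^(−0.0745·2/12) + 12.39·e^(−0.0745·3/12) + 12.39·e^(−0.0745·4/12)
I = 12.3133 + 12.2371 + 12.1614 + 12.0861 = 48.7979
F = (S − I)·e^(rT) = (400.33 − 48.7979) · e^(0.0745·5/12)
= 351.5321 · e^0.031042 = 351.5321 × 1.031529 = HK$362.62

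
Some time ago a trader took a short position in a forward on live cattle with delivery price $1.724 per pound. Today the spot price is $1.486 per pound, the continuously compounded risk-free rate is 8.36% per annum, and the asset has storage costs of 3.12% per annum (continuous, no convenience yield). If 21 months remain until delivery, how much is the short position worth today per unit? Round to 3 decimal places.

-$0.080 per pound

Current fair forward for the remaining 21 months: F = S·e^((r + u)·T), (r + u) = 0.0836 + 0.0312 = 0.1148
F = 1.486 · e^(0.1148 × 21/12) = 1.486 × 1.222503 = 1.8166
Value of long forward = (F − K)·e^(−rT) = (1.8166 − 1.724) · e^(−0.0836·21/12)
= 0.0926 × 0.863898 = 0.080
Short position value = −(long value) = -$0.080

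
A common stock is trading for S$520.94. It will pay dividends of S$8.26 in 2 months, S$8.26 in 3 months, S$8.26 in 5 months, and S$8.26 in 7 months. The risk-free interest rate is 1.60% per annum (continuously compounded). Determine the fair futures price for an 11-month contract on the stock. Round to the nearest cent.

S$495.30

PV(dividends) I = 8.26·e^(−0.0160·2/12) + 8.26·e^(−0.0160·3/12) + 8.26·e^(−0.0160·5/12) + 8.26·e^(−0.0160·7/12)
I = 8.2380 + 8.2270 + 8.2051 + 8.1833 = 32.8534
F = (S − I)·e^(rT) = (520.94 − 32.8534) · e^(0.0160·11/12)
= 488.0866 · e^0.014667 = 488.0866 × 1.014775 = S$495.30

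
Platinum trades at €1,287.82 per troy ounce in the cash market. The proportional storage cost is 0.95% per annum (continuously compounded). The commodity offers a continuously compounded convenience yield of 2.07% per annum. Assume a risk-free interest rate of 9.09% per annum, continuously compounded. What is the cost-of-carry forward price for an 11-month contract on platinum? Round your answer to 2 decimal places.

Net carry = r + u − y = 0.0909 + 0.0095 − 0.0207 = 0.0797
F = S·e^((r+u−y)T) = 1287.82 · e^(0.0797 × 11/12) = 1287.82 · e^0.07305833
= 1287.82 × 1.07579329 = €1,385.43 per troy ounce

€1,385.43 per troy ounce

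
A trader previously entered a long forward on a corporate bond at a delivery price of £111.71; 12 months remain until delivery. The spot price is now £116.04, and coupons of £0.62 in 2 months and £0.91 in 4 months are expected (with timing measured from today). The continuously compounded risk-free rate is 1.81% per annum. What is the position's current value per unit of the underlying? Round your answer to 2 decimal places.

PV(remaining coupons) I = 0.62·e^(−0.0181·2/12) + 0.91·e^(−0.0181·4/12) = 1.5227
Current forward F = (S − I)·e^(rT) = (116.04 − 1.5227)·e^(0.0181·12/12) = 114.5173 × 1.018265 = 116.6090
Value (long) = (F − K)·e^(−rT) = (116.6090 − 111.71) × 0.982063 = 4.8111
Value = £4.81

£4.81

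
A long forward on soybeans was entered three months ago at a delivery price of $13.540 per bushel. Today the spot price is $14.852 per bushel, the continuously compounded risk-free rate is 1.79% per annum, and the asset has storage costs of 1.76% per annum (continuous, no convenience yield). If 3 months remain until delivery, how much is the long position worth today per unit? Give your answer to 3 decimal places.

$1.438 per bushel

Current fair forward for the remaining 3 months: F = S·e^((r + u)·T), (r + u) = 0.0179 + 0.0176 = 0.0355
F = 14.852 · e^(0.0355 × 3/12) = 14.852 × 1.008914 = 14.9844
Value of long forward = (F − K)·e^(−rT) = (14.9844 − 13.540) · e^(−0.0179·3/12)
= 1.4444 × 0.995535 = 1.438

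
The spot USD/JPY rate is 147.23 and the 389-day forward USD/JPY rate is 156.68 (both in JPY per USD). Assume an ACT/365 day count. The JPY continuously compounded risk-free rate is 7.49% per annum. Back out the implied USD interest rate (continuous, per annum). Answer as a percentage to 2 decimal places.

F = S·e^((r_JPY − r_USD)T) ⇒ r_USD = r_JPY − ln(F/S)/T
ln(156.68/147.23) = 0.062210; /(389/365) = 0.058372
r_USD = 0.0749 − 0.058372 = 0.016528
r_USD = 1.65%

1.65%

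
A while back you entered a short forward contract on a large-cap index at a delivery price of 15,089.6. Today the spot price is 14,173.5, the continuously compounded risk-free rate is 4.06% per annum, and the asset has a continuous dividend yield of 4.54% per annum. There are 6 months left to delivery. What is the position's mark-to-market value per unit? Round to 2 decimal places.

Current fair forward for the remaining 6 months: F = S·e^((r − q)·T), (r − q) = 0.0406 − 0.0454 = -0.0048
F = 14173.5 · e^(-0.0048 × 6/12) = 14173.5 × 0.99760288 = 14139.5244
Value of long forward = (F − K)·e^(−rT) = (14139.5244 − 15089.6) · e^(−0.0406·6/12)
= -950.0756 × 0.97990466 = -930.98
Short position value = −(long value) = 930.98

930.98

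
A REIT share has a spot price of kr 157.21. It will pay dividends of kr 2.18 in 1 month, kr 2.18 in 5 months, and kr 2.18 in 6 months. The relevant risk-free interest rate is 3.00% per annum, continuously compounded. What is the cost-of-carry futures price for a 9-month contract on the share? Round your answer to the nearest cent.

PV(dividends) I = 2.18·e^(−0.0300·1/12) + 2.18·e^(−0.0300·5/12) + 2.18·e^(−0.0300·6/12)
I = 2.1746 + 2.1529 + 2.1475 = 6.4750
F = (S − I)·e^(rT) = (157.21 − 6.4750) · e^(0.0300·9/12)
= 150.7350 · e^0.022500 = 150.7350 × 1.022755 = kr 154.16

kr 154.16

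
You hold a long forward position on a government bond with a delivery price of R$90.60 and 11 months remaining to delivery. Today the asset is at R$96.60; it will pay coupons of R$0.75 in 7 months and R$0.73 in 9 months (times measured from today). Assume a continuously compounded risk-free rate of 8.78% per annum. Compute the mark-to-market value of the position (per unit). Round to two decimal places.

R$11.61

PV(remaining coupons) I = 0.75·e^(−0.0878·7/12) + 0.73·e^(−0.0878·9/12) = 1.3960
Current forward F = (S − I)·e^(rT) = (96.60 − 1.3960)·e^(0.0878·11/12) = 95.2040 × 1.083811 = 103.1831
Value (long) = (F − K)·e^(−rT) = (103.1831 − 90.60) × 0.922670 = 11.6100
Value = R$11.61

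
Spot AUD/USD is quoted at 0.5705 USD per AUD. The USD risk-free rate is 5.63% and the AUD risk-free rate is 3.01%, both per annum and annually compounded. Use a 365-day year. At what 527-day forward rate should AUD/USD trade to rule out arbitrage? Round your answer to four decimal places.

By covered interest parity, F = S · (1+r_USD)^T / (1+r_AUD)^T
= 0.5705 × 1.082293 / 1.043748 = 0.5705 × 1.036929
F = 0.5916 USD per AUD

0.5916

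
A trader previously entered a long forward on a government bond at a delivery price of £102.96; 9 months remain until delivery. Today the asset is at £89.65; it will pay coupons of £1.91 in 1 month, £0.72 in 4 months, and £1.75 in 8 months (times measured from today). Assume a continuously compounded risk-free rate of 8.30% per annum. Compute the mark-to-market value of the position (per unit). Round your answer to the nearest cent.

-£11.35

PV(remaining coupons) I = 1.91·e^(−0.0830·1/12) + 0.72·e^(−0.0830·4/12) + 1.75·e^(−0.0830·8/12) = 4.2530
Current forward F = (S − I)·e^(rT) = (89.65 − 4.2530)·e^(0.0830·9/12) = 85.3970 × 1.064228 = 90.8819
Value (long) = (F − K)·e^(−rT) = (90.8819 − 102.96) × 0.939648 = -11.3492
Value = -£11.35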